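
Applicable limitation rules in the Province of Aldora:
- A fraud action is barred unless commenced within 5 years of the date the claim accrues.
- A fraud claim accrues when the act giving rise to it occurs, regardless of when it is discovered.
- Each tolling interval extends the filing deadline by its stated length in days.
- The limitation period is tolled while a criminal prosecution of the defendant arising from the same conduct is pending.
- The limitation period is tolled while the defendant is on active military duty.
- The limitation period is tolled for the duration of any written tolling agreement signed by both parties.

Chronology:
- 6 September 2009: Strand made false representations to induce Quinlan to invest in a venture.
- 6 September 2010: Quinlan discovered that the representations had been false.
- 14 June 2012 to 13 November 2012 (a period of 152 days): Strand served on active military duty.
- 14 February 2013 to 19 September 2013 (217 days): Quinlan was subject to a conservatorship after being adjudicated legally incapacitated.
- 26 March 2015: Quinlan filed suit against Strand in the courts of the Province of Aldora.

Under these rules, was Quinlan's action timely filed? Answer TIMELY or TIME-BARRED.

TIME-BARRED

The claim accrued on 6 September 2009, when the wrongful act occurred; under the stated occurrence rule the 6 September 2010 discovery does not delay accrual.
5 years from 6 September 2009 is 6 September 2014.
The period was tolled for 152 days by the defendant's active military service (14 June 2012 to 13 November 2012), pushing the deadline to 5 February 2015.
No stated provision tolls the period for the plaintiff's incapacity, so the interval from 14 February 2013 to 19 September 2013 has no effect on the deadline.
Filing on 26 March 2015 missed the 5 February 2015 deadline — the action is time-barred.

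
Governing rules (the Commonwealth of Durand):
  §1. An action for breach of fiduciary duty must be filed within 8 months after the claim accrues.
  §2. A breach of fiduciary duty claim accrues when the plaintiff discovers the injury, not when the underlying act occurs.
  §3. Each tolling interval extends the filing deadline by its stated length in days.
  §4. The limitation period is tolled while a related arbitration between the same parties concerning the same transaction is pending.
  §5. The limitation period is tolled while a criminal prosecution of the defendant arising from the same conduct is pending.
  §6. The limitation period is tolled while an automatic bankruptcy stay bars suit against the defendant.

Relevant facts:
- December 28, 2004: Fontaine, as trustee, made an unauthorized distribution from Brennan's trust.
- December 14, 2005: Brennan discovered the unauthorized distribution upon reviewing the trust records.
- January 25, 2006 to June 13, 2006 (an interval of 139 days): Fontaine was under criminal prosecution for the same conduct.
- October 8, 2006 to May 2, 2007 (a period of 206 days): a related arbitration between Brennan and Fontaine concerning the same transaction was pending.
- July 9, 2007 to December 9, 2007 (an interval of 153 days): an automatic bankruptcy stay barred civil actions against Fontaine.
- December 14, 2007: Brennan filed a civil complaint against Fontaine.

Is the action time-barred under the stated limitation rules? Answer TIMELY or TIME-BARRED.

Under the discovery rule, the claim accrued on December 14, 2005, when Brennan discovered the injury — not on the December 28, 2004 date of the underlying act.
Adding the 8 months base period to December 14, 2005 gives a deadline of August 14, 2006, before any tolling.
Because the pending criminal prosecution ran from January 25, 2006 to June 13, 2006, the deadline is extended by 139 days to December 31, 2006.
Because the pending related arbitration ran from October 8, 2006 to May 2, 2007, the deadline is extended by 206 days to July 25, 2007.
The period was tolled for 153 days by the automatic bankruptcy stay (July 9, 2007 to December 9, 2007), pushing the deadline to December 25, 2007.
Brennan filed on December 14, 2007, before the December 25, 2007 deadline, so the action is timely.

TIMELY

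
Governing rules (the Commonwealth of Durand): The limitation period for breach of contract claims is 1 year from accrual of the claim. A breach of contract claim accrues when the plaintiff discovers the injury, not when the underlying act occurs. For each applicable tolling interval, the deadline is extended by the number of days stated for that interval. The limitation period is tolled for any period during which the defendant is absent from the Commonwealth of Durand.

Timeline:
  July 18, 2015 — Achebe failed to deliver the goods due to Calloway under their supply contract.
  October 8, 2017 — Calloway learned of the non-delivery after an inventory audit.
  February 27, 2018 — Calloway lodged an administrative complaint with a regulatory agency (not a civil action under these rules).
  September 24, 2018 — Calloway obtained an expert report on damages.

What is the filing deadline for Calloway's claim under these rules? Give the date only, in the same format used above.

The claim did not accrue until Calloway discovered the injury on October 8, 2017; the July 18, 2015 act date does not start the clock under the stated rule.
The untolled deadline — 1 year after October 8, 2017 — is October 8, 2018.
None of the other events listed affects the running of the period under the stated rules.

October 8, 2018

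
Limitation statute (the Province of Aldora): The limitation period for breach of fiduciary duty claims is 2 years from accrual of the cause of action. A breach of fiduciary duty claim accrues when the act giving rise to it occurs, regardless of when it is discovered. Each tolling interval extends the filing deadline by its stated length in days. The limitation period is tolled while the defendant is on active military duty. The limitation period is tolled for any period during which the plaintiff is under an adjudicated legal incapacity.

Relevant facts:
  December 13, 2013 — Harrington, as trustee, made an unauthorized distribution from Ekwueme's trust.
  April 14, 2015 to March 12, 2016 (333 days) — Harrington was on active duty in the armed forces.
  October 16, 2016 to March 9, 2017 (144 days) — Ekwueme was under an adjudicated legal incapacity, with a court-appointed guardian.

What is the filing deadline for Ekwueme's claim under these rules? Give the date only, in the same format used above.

The limitation period began to run on December 13, 2013.
2 years from December 13, 2013 is December 13, 2015.
The defendant's active military service from April 14, 2015 to March 12, 2016 tolled the period for 333 days, extending the deadline to November 10, 2016.
The plaintiff's legal incapacity from October 16, 2016 to March 9, 2017 tolled the period for 144 days, extending the deadline to April 3, 2017.

April 3, 2017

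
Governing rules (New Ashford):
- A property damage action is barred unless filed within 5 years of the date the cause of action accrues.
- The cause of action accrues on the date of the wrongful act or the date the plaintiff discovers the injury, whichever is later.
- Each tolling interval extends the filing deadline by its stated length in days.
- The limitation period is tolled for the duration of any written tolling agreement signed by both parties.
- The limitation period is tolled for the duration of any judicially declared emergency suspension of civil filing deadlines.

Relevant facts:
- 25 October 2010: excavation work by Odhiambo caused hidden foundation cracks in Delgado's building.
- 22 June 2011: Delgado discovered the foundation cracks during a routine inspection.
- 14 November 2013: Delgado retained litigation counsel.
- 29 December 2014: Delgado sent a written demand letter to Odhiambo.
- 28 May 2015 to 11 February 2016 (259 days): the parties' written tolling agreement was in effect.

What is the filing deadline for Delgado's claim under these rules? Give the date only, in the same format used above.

The claim accrued on 22 June 2011 — the later of the 25 October 2010 act and the 22 June 2011 discovery.
5 years from 22 June 2011 is 22 June 2016.
The written tolling agreement from 28 May 2015 to 11 February 2016 tolled the period for 259 days, extending the deadline to 8 March 2017.
None of the other events listed affects the running of the period under the stated rules.

8 March 2017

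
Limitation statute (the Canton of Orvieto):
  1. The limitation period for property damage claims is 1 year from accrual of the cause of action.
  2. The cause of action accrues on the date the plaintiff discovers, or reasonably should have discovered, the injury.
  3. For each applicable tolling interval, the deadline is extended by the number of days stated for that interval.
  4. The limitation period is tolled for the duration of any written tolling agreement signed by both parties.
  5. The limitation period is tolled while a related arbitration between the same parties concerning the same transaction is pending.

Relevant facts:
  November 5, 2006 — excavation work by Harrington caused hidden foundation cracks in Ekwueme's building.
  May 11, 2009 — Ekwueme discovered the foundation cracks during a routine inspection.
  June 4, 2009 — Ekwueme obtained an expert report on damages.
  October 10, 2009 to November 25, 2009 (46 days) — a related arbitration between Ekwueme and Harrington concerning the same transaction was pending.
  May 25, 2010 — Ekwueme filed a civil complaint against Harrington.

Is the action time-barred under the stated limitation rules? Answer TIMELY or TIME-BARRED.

TIMELY

The claim did not accrue until Ekwueme discovered the injury on May 11, 2009; the November 5, 2006 act date does not start the clock under the stated rule.
Adding the 1 year base period to May 11, 2009 gives a deadline of May 11, 2010, before any tolling.
The pending related arbitration from October 10, 2009 to November 25, 2009 tolled the period for 46 days, extending the deadline to June 26, 2010.
None of the other events listed affects the running of the period under the stated rules.
The May 25, 2010 filing precedes the June 26, 2010 deadline; the claim is timely.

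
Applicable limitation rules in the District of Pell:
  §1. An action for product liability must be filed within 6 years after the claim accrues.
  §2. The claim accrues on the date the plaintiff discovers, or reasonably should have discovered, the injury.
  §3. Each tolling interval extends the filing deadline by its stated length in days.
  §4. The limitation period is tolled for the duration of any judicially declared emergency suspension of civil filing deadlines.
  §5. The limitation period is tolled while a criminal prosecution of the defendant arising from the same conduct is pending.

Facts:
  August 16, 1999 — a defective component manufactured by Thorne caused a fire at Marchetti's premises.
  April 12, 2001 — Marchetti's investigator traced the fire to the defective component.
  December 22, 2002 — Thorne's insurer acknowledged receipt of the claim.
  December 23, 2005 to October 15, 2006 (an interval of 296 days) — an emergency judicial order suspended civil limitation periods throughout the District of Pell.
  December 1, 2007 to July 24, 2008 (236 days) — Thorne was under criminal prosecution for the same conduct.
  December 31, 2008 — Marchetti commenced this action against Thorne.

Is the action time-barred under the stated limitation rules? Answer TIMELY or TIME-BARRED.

TIME-BARRED

Under the discovery rule, the claim accrued on April 12, 2001, when Marchetti discovered the injury — not on the August 16, 1999 date of the underlying act.
Adding the 6 years base period to April 12, 2001 gives a deadline of April 12, 2007, before any tolling.
The emergency suspension of filing deadlines from December 23, 2005 to October 15, 2006 tolled the period for 296 days, extending the deadline to February 2, 2008.
The pending criminal prosecution from December 1, 2007 to July 24, 2008 tolled the period for 236 days, extending the deadline to September 25, 2008.
Nothing else in the chronology tolls or restarts the period.
The December 31, 2008 filing falls after the September 25, 2008 deadline; the claim is time-barred.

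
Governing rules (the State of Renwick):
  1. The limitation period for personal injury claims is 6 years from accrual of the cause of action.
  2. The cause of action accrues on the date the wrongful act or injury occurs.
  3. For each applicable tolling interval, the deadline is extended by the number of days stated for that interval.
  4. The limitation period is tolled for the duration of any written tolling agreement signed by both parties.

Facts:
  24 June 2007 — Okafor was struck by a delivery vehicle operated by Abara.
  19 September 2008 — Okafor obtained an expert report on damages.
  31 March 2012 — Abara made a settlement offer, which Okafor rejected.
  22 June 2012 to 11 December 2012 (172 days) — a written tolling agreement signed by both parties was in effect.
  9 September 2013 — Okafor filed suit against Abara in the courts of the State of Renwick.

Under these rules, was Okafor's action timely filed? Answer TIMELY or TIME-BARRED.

TIMELY

The cause of action accrued on 24 June 2007, the date of the act.
Adding the 6 years base period to 24 June 2007 gives a deadline of 24 June 2013, before any tolling.
The period was tolled for 172 days by the written tolling agreement (22 June 2012 to 11 December 2012), pushing the deadline to 13 December 2013.
Nothing else in the chronology tolls or restarts the period.
Filing on 9 September 2013 beat the 13 December 2013 deadline — the action is timely.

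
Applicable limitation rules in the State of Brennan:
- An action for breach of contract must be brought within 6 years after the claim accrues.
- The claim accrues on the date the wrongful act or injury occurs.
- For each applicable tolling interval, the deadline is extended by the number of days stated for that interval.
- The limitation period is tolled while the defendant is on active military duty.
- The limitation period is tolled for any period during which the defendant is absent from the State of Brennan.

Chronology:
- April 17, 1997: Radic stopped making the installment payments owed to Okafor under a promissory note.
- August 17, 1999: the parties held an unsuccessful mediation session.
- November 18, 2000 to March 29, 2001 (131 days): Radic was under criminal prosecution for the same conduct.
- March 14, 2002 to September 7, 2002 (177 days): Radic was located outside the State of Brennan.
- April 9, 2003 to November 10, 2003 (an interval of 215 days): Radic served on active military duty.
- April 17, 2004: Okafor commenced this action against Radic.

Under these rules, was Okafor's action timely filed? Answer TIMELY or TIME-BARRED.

TIMELY

The claim accrued on April 17, 1997, the date of the act.
Adding the 6 years base period to April 17, 1997 gives a deadline of April 17, 2003, before any tolling.
The defendant's absence from the jurisdiction from March 14, 2002 to September 7, 2002 tolled the period for 177 days, extending the deadline to October 11, 2003.
The defendant's active military service from April 9, 2003 to November 10, 2003 tolled the period for 215 days, extending the deadline to May 13, 2004.
The pending criminal prosecution from November 18, 2000 to March 29, 2001 does not toll the period, because no stated rule makes a criminal prosecution a tolling event.
The other events in the timeline have no effect on the limitation period under the stated rules.
Filing on April 17, 2004 beat the May 13, 2004 deadline — the action is timely.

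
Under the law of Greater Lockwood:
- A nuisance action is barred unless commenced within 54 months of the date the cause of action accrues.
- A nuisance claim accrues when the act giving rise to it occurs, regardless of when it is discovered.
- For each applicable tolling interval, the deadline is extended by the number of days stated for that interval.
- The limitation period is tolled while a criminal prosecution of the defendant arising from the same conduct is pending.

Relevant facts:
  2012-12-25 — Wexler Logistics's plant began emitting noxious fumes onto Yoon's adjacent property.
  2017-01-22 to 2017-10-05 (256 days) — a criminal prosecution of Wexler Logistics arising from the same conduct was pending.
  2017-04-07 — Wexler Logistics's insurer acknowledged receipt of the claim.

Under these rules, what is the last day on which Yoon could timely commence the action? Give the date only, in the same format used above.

The claim accrued on 2012-12-25, when the wrongful act occurred.
54 months from 2012-12-25 is 2017-06-25.
Because the pending criminal prosecution ran from 2017-01-22 to 2017-10-05, the deadline is extended by 256 days to 2018-03-08.
None of the other events listed affects the running of the period under the stated rules.

2018-03-08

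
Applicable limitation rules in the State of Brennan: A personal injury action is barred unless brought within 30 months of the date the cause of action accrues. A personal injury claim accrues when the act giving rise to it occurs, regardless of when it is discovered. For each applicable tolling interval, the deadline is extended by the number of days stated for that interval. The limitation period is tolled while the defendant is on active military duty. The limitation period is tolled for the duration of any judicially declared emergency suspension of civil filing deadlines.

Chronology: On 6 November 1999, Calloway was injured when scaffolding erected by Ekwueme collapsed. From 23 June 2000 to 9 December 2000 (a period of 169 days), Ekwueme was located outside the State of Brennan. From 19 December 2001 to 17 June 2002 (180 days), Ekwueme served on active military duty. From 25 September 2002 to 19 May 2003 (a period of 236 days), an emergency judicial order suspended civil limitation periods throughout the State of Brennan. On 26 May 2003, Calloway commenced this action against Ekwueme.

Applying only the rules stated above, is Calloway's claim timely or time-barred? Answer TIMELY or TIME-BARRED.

TIMELY

The limitation period began to run on 6 November 1999.
Adding the 30 months base period to 6 November 1999 gives a deadline of 6 May 2002, before any tolling.
The period was tolled for 180 days by the defendant's active military service (19 December 2001 to 17 June 2002), pushing the deadline to 2 November 2002.
Because the emergency suspension of filing deadlines ran from 25 September 2002 to 19 May 2003, the deadline is extended by 236 days to 26 June 2003.
Although the defendant's absence ran from 23 June 2000 to 9 December 2000, the stated rules do not make that a tolling event, so it is disregarded.
Calloway filed on 26 May 2003, before the 26 June 2003 deadline, so the action is timely.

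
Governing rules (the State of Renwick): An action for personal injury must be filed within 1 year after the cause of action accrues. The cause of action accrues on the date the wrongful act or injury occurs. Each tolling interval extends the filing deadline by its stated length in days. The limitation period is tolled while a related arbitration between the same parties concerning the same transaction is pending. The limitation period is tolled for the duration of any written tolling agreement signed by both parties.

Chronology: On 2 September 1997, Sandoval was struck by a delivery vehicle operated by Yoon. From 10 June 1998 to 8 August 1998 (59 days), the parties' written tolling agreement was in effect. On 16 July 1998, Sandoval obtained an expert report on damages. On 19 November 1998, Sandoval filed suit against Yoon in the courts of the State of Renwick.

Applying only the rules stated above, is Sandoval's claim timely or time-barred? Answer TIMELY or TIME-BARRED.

TIME-BARRED

The claim accrued on 2 September 1997, when the wrongful act occurred.
The untolled deadline — 1 year after 2 September 1997 — is 2 September 1998.
The written tolling agreement from 10 June 1998 to 8 August 1998 tolled the period for 59 days, extending the deadline to 31 October 1998.
None of the other events listed affects the running of the period under the stated rules.
The 19 November 1998 filing falls after the 31 October 1998 deadline; the claim is time-barred.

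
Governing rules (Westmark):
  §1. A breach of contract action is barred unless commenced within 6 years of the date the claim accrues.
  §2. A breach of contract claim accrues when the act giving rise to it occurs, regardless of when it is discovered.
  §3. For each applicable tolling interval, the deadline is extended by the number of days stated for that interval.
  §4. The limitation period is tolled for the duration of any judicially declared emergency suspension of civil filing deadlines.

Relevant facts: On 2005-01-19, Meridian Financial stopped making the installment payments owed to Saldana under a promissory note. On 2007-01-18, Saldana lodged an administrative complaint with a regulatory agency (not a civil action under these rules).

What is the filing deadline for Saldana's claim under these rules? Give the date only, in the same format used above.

The claim accrued on 2005-01-19, the date of the act.
6 years from 2005-01-19 is 2011-01-19.
The other events in the timeline have no effect on the limitation period under the stated rules.

2011-01-19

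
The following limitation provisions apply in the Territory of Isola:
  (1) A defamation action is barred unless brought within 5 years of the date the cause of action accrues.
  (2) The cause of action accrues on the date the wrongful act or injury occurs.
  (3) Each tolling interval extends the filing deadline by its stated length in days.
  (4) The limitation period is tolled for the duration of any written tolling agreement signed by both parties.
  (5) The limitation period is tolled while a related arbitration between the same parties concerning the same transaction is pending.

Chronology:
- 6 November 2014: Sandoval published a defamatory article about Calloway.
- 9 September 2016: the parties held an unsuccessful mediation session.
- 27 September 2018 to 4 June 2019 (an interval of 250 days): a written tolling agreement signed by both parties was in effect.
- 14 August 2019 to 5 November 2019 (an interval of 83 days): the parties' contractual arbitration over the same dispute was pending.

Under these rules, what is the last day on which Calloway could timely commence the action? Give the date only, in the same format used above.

The limitation period began to run on 6 November 2014.
Adding the 5 years base period to 6 November 2014 gives a deadline of 6 November 2019, before any tolling.
The period was tolled for 250 days by the written tolling agreement (27 September 2018 to 4 June 2019), pushing the deadline to 13 July 2020.
Because the pending related arbitration ran from 14 August 2019 to 5 November 2019, the deadline is extended by 83 days to 4 October 2020.
The other events in the timeline have no effect on the limitation period under the stated rules.

4 October 2020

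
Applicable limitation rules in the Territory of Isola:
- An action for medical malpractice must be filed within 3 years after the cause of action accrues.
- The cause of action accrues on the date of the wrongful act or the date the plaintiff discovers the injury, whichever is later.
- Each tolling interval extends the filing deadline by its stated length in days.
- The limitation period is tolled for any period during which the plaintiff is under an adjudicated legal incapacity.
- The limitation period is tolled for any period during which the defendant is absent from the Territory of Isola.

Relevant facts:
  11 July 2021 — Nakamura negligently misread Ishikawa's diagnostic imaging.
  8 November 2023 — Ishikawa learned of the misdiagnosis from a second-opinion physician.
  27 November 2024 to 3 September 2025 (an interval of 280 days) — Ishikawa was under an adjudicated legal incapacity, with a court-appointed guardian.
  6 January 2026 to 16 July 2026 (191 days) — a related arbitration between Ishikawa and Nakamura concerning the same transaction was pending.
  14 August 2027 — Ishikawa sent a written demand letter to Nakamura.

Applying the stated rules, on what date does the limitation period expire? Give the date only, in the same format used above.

15 August 2027

Because discovery on 8 November 2023 post-dates the 11 July 2021 act, accrual under the later-of rule falls on 8 November 2023.
Adding the 3 years base period to 8 November 2023 gives a deadline of 8 November 2026, before any tolling.
The plaintiff's legal incapacity from 27 November 2024 to 3 September 2025 tolled the period for 280 days, extending the deadline to 15 August 2027.
Although a pending arbitration ran from 6 January 2026 to 16 July 2026, the stated rules do not make that a tolling event, so it is disregarded.
The other events in the timeline have no effect on the limitation period under the stated rules.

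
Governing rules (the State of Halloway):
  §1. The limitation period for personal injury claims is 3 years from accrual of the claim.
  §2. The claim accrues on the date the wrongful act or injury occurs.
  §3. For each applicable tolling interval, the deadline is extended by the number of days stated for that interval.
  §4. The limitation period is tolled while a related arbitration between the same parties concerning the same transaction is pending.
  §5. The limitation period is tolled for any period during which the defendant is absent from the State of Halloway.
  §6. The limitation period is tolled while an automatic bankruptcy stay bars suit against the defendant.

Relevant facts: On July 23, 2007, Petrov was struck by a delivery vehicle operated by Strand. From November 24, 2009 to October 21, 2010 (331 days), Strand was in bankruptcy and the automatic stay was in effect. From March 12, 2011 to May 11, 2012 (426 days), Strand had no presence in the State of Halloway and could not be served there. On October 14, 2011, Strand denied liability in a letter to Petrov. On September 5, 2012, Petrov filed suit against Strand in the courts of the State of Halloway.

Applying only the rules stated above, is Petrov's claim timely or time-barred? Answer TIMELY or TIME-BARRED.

TIME-BARRED

The claim accrued on July 23, 2007, when the wrongful act occurred.
3 years from July 23, 2007 is July 23, 2010.
The automatic bankruptcy stay from November 24, 2009 to October 21, 2010 tolled the period for 331 days, extending the deadline to June 19, 2011.
The period was tolled for 426 days by the defendant's absence from the jurisdiction (March 12, 2011 to May 11, 2012), pushing the deadline to August 18, 2012.
Nothing else in the chronology tolls or restarts the period.
The September 5, 2012 filing falls after the August 18, 2012 deadline; the claim is time-barred.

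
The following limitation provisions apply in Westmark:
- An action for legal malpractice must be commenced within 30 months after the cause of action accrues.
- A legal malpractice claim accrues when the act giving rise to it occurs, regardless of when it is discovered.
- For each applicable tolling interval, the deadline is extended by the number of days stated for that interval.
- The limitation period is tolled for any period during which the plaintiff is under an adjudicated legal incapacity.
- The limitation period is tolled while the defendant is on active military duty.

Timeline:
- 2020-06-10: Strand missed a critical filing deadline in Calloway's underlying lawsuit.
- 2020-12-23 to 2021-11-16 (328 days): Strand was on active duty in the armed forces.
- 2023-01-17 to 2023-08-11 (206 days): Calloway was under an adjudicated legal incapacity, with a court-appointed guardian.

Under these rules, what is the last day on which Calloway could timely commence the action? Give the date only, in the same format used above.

2024-05-27

The claim accrued on 2020-06-10, when the wrongful act occurred.
Adding the 30 months base period to 2020-06-10 gives a deadline of 2022-12-10, before any tolling.
Because the defendant's active military service ran from 2020-12-23 to 2021-11-16, the deadline is extended by 328 days to 2023-11-03.
Because the plaintiff's legal incapacity ran from 2023-01-17 to 2023-08-11, the deadline is extended by 206 days to 2024-05-27.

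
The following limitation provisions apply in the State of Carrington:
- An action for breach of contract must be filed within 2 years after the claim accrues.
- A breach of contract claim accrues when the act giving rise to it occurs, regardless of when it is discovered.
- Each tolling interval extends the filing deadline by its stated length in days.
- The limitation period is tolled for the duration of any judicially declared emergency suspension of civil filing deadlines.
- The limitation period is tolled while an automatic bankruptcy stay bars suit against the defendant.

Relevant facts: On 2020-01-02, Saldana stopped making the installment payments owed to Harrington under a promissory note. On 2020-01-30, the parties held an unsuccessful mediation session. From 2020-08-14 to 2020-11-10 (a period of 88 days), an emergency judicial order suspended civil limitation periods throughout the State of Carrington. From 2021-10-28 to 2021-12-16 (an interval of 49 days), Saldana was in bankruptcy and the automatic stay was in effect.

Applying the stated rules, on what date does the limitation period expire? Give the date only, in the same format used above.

2022-05-19

The claim accrued on 2020-01-02, when the wrongful act occurred.
The untolled deadline — 2 years after 2020-01-02 — is 2022-01-02.
The period was tolled for 88 days by the emergency suspension of filing deadlines (2020-08-14 to 2020-11-10), pushing the deadline to 2022-03-31.
Because the automatic bankruptcy stay ran from 2021-10-28 to 2021-12-16, the deadline is extended by 49 days to 2022-05-19.
The other events in the timeline have no effect on the limitation period under the stated rules.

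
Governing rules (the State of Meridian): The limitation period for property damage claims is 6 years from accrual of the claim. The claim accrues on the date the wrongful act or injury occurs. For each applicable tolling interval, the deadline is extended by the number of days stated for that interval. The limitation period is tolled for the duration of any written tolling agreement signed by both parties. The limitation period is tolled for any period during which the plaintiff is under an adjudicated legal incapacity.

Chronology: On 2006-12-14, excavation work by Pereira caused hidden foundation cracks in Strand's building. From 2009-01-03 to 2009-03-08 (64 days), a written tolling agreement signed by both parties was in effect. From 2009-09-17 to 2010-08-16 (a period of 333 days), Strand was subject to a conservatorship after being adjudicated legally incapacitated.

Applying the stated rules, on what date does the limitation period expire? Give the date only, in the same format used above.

2014-01-15

The limitation period began to run on 2006-12-14.
The untolled deadline — 6 years after 2006-12-14 — is 2012-12-14.
The period was tolled for 64 days by the written tolling agreement (2009-01-03 to 2009-03-08), pushing the deadline to 2013-02-16.
The plaintiff's legal incapacity from 2009-09-17 to 2010-08-16 tolled the period for 333 days, extending the deadline to 2014-01-15.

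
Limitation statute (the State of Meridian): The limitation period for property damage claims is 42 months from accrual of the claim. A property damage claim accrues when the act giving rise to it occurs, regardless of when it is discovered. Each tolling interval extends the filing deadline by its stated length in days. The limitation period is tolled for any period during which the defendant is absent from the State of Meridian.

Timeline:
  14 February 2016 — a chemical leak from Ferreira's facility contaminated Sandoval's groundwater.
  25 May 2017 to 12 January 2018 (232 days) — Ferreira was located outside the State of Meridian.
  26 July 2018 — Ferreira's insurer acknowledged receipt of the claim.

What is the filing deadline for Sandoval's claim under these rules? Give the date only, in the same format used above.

2 April 2020

The limitation period began to run on 14 February 2016.
42 months from 14 February 2016 is 14 August 2019.
The period was tolled for 232 days by the defendant's absence from the jurisdiction (25 May 2017 to 12 January 2018), pushing the deadline to 2 April 2020.
Nothing else in the chronology tolls or restarts the period.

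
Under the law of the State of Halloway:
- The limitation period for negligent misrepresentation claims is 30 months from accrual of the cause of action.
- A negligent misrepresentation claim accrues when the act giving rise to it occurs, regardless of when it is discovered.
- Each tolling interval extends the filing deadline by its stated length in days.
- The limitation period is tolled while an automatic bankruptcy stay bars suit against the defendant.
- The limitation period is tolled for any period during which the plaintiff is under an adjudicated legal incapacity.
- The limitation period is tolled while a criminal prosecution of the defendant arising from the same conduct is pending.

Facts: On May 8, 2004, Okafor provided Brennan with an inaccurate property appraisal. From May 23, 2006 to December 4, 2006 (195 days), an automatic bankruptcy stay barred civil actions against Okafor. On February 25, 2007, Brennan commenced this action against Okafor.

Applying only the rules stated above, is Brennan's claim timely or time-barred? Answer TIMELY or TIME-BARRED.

TIMELY

The claim accrued on May 8, 2004, when the wrongful act occurred.
The untolled deadline — 30 months after May 8, 2004 — is November 8, 2006.
The automatic bankruptcy stay from May 23, 2006 to December 4, 2006 tolled the period for 195 days, extending the deadline to May 22, 2007.
Filing on February 25, 2007 beat the May 22, 2007 deadline — the action is timely.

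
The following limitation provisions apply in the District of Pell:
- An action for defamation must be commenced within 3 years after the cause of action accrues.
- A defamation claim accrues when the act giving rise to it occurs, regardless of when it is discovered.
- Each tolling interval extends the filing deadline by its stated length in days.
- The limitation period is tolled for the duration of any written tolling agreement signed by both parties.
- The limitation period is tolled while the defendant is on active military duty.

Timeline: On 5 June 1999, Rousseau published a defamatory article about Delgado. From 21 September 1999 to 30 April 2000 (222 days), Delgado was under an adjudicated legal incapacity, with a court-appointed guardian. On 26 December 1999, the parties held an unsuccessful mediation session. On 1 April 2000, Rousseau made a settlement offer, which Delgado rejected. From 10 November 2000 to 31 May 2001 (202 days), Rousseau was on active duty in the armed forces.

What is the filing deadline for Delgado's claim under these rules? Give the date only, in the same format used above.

The limitation period began to run on 5 June 1999.
The untolled deadline — 3 years after 5 June 1999 — is 5 June 2002.
Because the defendant's active military service ran from 10 November 2000 to 31 May 2001, the deadline is extended by 202 days to 24 December 2002.
Although the plaintiff's incapacity ran from 21 September 1999 to 30 April 2000, the stated rules do not make that a tolling event, so it is disregarded.
The other events in the timeline have no effect on the limitation period under the stated rules.

24 December 2002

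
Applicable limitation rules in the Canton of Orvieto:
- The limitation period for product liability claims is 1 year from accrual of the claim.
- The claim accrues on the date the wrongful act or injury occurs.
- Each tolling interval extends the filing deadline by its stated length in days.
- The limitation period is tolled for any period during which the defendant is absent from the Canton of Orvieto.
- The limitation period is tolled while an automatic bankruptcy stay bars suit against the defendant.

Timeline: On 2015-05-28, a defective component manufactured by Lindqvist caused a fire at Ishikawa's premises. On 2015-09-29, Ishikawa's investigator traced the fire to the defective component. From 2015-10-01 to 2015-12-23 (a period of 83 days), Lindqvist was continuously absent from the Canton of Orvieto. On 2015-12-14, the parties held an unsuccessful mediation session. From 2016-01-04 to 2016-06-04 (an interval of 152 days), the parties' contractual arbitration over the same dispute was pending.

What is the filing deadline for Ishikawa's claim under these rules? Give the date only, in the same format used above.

2016-08-19

The claim accrued on 2015-05-28, when the wrongful act occurred; under the stated occurrence rule the 2015-09-29 discovery does not delay accrual.
1 year from 2015-05-28 is 2016-05-28.
The period was tolled for 83 days by the defendant's absence from the jurisdiction (2015-10-01 to 2015-12-23), pushing the deadline to 2016-08-19.
The pending related arbitration from 2016-01-04 to 2016-06-04 does not toll the period, because no stated rule makes a pending arbitration a tolling event.
The other events in the timeline have no effect on the limitation period under the stated rules.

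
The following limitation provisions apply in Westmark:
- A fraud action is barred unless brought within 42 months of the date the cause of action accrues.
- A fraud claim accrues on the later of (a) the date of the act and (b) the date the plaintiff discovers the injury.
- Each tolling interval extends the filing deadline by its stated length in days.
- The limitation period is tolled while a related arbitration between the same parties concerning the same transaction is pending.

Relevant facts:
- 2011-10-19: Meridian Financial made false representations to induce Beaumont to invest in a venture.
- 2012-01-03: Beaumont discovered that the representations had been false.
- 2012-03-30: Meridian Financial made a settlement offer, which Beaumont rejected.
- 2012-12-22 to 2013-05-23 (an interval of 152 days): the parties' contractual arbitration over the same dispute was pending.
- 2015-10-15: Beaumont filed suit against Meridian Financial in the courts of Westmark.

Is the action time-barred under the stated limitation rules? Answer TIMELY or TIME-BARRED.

TIMELY

Because discovery on 2012-01-03 post-dates the 2011-10-19 act, accrual under the later-of rule falls on 2012-01-03.
Adding the 42 months base period to 2012-01-03 gives a deadline of 2015-07-03, before any tolling.
Because the pending related arbitration ran from 2012-12-22 to 2013-05-23, the deadline is extended by 152 days to 2015-12-02.
Nothing else in the chronology tolls or restarts the period.
The 2015-10-15 filing precedes the 2015-12-02 deadline; the claim is timely.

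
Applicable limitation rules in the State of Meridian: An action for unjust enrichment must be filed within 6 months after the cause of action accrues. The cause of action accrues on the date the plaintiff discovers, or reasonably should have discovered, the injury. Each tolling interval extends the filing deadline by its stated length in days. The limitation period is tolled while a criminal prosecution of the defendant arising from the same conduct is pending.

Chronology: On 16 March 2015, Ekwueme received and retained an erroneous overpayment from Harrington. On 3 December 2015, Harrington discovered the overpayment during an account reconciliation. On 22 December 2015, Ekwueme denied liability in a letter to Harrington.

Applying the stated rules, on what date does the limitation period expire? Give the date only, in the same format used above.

3 June 2016

Under the discovery rule, the claim accrued on 3 December 2015, when Harrington discovered the injury — not on the 16 March 2015 date of the underlying act.
The untolled deadline — 6 months after 3 December 2015 — is 3 June 2016.
Nothing else in the chronology tolls or restarts the period.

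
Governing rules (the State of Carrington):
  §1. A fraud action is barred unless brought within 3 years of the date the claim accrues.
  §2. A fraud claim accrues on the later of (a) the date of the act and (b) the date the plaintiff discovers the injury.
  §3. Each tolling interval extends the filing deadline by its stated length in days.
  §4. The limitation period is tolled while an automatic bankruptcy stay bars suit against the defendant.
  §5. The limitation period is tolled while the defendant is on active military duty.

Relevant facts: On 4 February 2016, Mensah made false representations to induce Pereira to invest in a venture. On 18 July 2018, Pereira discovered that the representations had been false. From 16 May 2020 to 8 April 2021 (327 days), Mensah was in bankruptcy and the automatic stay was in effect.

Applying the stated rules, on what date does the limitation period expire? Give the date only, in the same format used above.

The claim accrued on 18 July 2018 — the later of the 4 February 2016 act and the 18 July 2018 discovery.
Adding the 3 years base period to 18 July 2018 gives a deadline of 18 July 2021, before any tolling.
The automatic bankruptcy stay from 16 May 2020 to 8 April 2021 tolled the period for 327 days, extending the deadline to 10 June 2022.

10 June 2022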